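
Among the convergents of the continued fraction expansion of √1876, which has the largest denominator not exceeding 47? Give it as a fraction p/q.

√1876 = [43; 3, 5, 12, 5, 3, 86, …] (period length 6).
Convergents:
  p_0/q_0 = 43/1
  p_1/q_1 = 130/3
  p_2/q_2 = 693/16
  p_3/q_3 = 8446/195
q_2 = 16 ≤ 47 < 195 = q_3, so the answer is 693/16.

693/16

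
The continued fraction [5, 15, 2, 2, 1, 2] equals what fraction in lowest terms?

Fold from the inside: start with 2/1.
  1 + 1/2 = 3/2
  2 + 2/3 = 8/3
  2 + 3/8 = 19/8
  15 + 8/19 = 293/19
  5 + 19/293 = 1484/293

1484/293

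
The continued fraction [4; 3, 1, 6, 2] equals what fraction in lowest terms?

Using pₖ = aₖpₖ₋₁ + pₖ₋₂ and qₖ = aₖqₖ₋₁ + qₖ₋₂:
  k=0: a=4, p=4, q=1
  k=1: a=3, p=13, q=3
  k=2: a=1, p=17, q=4
  k=3: a=6, p=115, q=27
  k=4: a=2, p=247, q=58

247/58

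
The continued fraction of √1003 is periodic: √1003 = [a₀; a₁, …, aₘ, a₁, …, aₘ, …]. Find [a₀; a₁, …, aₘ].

a₀ = ⌊√1003⌋ = 31.
With m₀=0, d₀=1 and mₖ₊₁ = dₖaₖ − mₖ, dₖ₊₁ = (n − mₖ₊₁²)/dₖ, aₖ₊₁ = ⌊(a₀+mₖ₊₁)/dₖ₊₁⌋:
  k=1: m=31, d=42, a=1
  k=2: m=11, d=21, a=2
  k=3: m=31, d=2, a=31
  k=4: m=31, d=21, a=2
  k=5: m=11, d=42, a=1
  k=6: m=31, d=1, a=62
d=1 and a=2a₀=62 at k=6, so the next step gives (m, d) = (31, 42) again — its k=1 value — and the period has length 6.

[31; 1, 2, 31, 2, 1, 62]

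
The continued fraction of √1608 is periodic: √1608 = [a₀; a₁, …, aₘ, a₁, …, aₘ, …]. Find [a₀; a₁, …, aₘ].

a₀ = ⌊√1608⌋ = 40.
With m₀=0, d₀=1 and mₖ₊₁ = dₖaₖ − mₖ, dₖ₊₁ = (n − mₖ₊₁²)/dₖ, aₖ₊₁ = ⌊(a₀+mₖ₊₁)/dₖ₊₁⌋:
  k=1: m=40, d=8, a=10
  k=2: m=40, d=1, a=80
d=1 and a=2a₀=80 at k=2, so the next step gives (m, d) = (40, 8) again — its k=1 value — and the period has length 2.

[40; 10, 80]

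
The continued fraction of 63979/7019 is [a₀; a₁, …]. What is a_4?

5

63979 = 9·7019 + 808   →  a_0 = 9
7019 = 8·808 + 555   →  a_1 = 8
808 = 1·555 + 253   →  a_2 = 1
555 = 2·253 + 49   →  a_3 = 2
253 = 5·49 + 8   →  a_4 = 5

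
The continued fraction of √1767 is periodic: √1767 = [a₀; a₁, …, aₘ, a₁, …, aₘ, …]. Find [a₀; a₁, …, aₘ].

[42; 28, 84]

a₀ = ⌊√1767⌋ = 42.
With m₀=0, d₀=1 and mₖ₊₁ = dₖaₖ − mₖ, dₖ₊₁ = (n − mₖ₊₁²)/dₖ, aₖ₊₁ = ⌊(a₀+mₖ₊₁)/dₖ₊₁⌋:
  k=1: m=42, d=3, a=28
  k=2: m=42, d=1, a=84
d=1 and a=2a₀=84 at k=2, so the next step gives (m, d) = (42, 3) again — its k=1 value — and the period has length 2.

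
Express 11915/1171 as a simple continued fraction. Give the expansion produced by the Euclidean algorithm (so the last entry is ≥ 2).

11915 = 10*1171 + 205
1171 = 5*205 + 146
205 = 1*146 + 59
146 = 2*59 + 28
59 = 2*28 + 3
28 = 9*3 + 1
3 = 3*1 + 0  (stop)
So 11915/1171 = [10; 5, 1, 2, 2, 9, 3].

[10; 5, 1, 2, 2, 9, 3]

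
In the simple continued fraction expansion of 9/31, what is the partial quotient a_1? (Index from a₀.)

9 = 0·31 + 9   →  a_0 = 0
31 = 3·9 + 4   →  a_1 = 3

3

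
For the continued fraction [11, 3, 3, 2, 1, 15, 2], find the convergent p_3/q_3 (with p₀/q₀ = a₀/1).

260/23

Using pₖ = aₖpₖ₋₁ + pₖ₋₂, qₖ = aₖqₖ₋₁ + qₖ₋₂ (with p₋₁=1, p₋₂=0, q₋₁=0, q₋₂=1):
  k=0: a=11, p=11, q=1
  k=1: a=3, p=34, q=3
  k=2: a=3, p=113, q=10
  k=3: a=2, p=260, q=23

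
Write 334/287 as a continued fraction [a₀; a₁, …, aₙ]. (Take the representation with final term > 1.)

334 = 1*287 + 47
287 = 6*47 + 5
47 = 9*5 + 2
5 = 2*2 + 1
2 = 2*1 + 0  (stop)
So 334/287 = [1; 6, 9, 2, 2].

[1; 6, 9, 2, 2]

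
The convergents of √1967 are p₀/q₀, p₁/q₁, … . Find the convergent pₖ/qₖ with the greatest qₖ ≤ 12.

√1967 = [44; 2, 1, 5, 1, 2, 88, …] (period length 6).
Convergents:
  p_0/q_0 = 44/1
  p_1/q_1 = 89/2
  p_2/q_2 = 133/3
  p_3/q_3 = 754/17
q_2 = 3 ≤ 12 < 17 = q_3, so the answer is 133/3.

133/3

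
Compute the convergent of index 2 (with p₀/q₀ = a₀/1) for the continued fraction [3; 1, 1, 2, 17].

7/2

Using pₖ = aₖpₖ₋₁ + pₖ₋₂, qₖ = aₖqₖ₋₁ + qₖ₋₂ (with p₋₁=1, p₋₂=0, q₋₁=0, q₋₂=1):
  k=0: a=3, p=3, q=1
  k=1: a=1, p=4, q=1
  k=2: a=1, p=7, q=2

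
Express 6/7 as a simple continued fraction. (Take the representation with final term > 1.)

[0; 1, 6]

6 = 0*7 + 6
7 = 1*6 + 1
6 = 6*1 + 0  (stop)
So 6/7 = [0; 1, 6].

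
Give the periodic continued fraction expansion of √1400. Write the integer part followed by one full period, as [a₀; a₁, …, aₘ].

a₀ = ⌊√1400⌋ = 37.
With m₀=0, d₀=1 and mₖ₊₁ = dₖaₖ − mₖ, dₖ₊₁ = (n − mₖ₊₁²)/dₖ, aₖ₊₁ = ⌊(a₀+mₖ₊₁)/dₖ₊₁⌋:
  k=1: m=37, d=31, a=2
  k=2: m=25, d=25, a=2
  k=3: m=25, d=31, a=2
  k=4: m=37, d=1, a=74
d=1 and a=2a₀=74 at k=4, so the next step gives (m, d) = (37, 31) again — its k=1 value — and the period has length 4.

[37; 2, 2, 2, 74]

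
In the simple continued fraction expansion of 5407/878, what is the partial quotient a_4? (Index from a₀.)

3

5407 = 6·878 + 139   →  a_0 = 6
878 = 6·139 + 44   →  a_1 = 6
139 = 3·44 + 7   →  a_2 = 3
44 = 6·7 + 2   →  a_3 = 6
7 = 3·2 + 1   →  a_4 = 3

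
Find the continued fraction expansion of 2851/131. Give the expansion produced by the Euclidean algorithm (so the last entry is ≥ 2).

[21; 1, 3, 4, 2, 3]

2851 = 21·131 + 100
131 = 1·100 + 31
100 = 3·31 + 7
31 = 4·7 + 3
7 = 2·3 + 1
3 = 3·1 + 0  (stop)
So 2851/131 = [21; 1, 3, 4, 2, 3].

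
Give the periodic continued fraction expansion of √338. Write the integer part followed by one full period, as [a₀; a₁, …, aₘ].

a₀ = ⌊√338⌋ = 18.
With m₀=0, d₀=1 and mₖ₊₁ = dₖaₖ − mₖ, dₖ₊₁ = (n − mₖ₊₁²)/dₖ, aₖ₊₁ = ⌊(a₀+mₖ₊₁)/dₖ₊₁⌋:
  k=1: m=18, d=14, a=2
  k=2: m=10, d=17, a=1
  k=3: m=7, d=17, a=1
  k=4: m=10, d=14, a=2
  k=5: m=18, d=1, a=36
d=1 and a=2a₀=36 at k=5, so the next step gives (m, d) = (18, 14) again — its k=1 value — and the period has length 5.

[18; 2, 1, 1, 2, 36]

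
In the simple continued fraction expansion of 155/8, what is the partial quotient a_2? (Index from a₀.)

155 = 19·8 + 3   →  a_0 = 19
8 = 2·3 + 2   →  a_1 = 2
3 = 1·2 + 1   →  a_2 = 1

1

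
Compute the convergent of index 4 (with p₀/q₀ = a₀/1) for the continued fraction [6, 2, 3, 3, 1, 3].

Using pₖ = aₖpₖ₋₁ + pₖ₋₂, qₖ = aₖqₖ₋₁ + qₖ₋₂ (with p₋₁=1, p₋₂=0, q₋₁=0, q₋₂=1):
  k=0: a=6, p=6, q=1
  k=1: a=2, p=13, q=2
  k=2: a=3, p=45, q=7
  k=3: a=3, p=148, q=23
  k=4: a=1, p=193, q=30

193/30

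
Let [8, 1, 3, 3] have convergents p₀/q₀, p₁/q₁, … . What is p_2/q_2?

35/4

Using pₖ = aₖpₖ₋₁ + pₖ₋₂, qₖ = aₖqₖ₋₁ + qₖ₋₂ (with p₋₁=1, p₋₂=0, q₋₁=0, q₋₂=1):
  k=0: a=8, p=8, q=1
  k=1: a=1, p=9, q=1
  k=2: a=3, p=35, q=4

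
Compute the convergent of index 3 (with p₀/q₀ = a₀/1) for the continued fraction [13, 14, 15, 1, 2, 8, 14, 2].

2941/225

Using pₖ = aₖpₖ₋₁ + pₖ₋₂, qₖ = aₖqₖ₋₁ + qₖ₋₂ (with p₋₁=1, p₋₂=0, q₋₁=0, q₋₂=1):
  k=0: a=13, p=13, q=1
  k=1: a=14, p=183, q=14
  k=2: a=15, p=2758, q=211
  k=3: a=1, p=2941, q=225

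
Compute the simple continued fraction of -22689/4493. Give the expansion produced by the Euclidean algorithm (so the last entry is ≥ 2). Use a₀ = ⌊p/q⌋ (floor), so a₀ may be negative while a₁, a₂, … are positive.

-22689 = -6*4493 + 4269
4493 = 1*4269 + 224
4269 = 19*224 + 13
224 = 17*13 + 3
13 = 4*3 + 1
3 = 3*1 + 0  (stop)
So -22689/4493 = [-6; 1, 19, 17, 4, 3].

[-6; 1, 19, 17, 4, 3]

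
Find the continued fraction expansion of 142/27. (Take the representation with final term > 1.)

[5; 3, 1, 6]

142 = 5·27 + 7
27 = 3·7 + 6
7 = 1·6 + 1
6 = 6·1 + 0  (stop)
So 142/27 = [5; 3, 1, 6].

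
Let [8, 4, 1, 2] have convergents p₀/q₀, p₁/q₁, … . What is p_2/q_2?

41/5

Using pₖ = aₖpₖ₋₁ + pₖ₋₂, qₖ = aₖqₖ₋₁ + qₖ₋₂ (with p₋₁=1, p₋₂=0, q₋₁=0, q₋₂=1):
  k=0: a=8, p=8, q=1
  k=1: a=4, p=33, q=4
  k=2: a=1, p=41, q=5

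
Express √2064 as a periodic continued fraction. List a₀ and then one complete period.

[45; 2, 3, 7, 3, 2, 90]

a₀ = ⌊√2064⌋ = 45.
With m₀=0, d₀=1 and mₖ₊₁ = dₖaₖ − mₖ, dₖ₊₁ = (n − mₖ₊₁²)/dₖ, aₖ₊₁ = ⌊(a₀+mₖ₊₁)/dₖ₊₁⌋:
  k=1: m=45, d=39, a=2
  k=2: m=33, d=25, a=3
  k=3: m=42, d=12, a=7
  k=4: m=42, d=25, a=3
  k=5: m=33, d=39, a=2
  k=6: m=45, d=1, a=90
d=1 and a=2a₀=90 at k=6, so the next step gives (m, d) = (45, 39) again — its k=1 value — and the period has length 6.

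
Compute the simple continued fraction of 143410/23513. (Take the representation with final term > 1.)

[6; 10, 12, 12, 16]

143410 = 6*23513 + 2332
23513 = 10*2332 + 193
2332 = 12*193 + 16
193 = 12*16 + 1
16 = 16*1 + 0  (stop)
So 143410/23513 = [6; 10, 12, 12, 16].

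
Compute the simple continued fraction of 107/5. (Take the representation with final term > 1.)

107 = 21×5 + 2
5 = 2×2 + 1
2 = 2×1 + 0  (stop)
So 107/5 = [21; 2, 2].

[21; 2, 2]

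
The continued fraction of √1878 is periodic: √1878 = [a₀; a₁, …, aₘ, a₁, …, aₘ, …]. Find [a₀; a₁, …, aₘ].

[43; 2, 1, 42, 1, 2, 86]

a₀ = ⌊√1878⌋ = 43.
With m₀=0, d₀=1 and mₖ₊₁ = dₖaₖ − mₖ, dₖ₊₁ = (n − mₖ₊₁²)/dₖ, aₖ₊₁ = ⌊(a₀+mₖ₊₁)/dₖ₊₁⌋:
  k=1: m=43, d=29, a=2
  k=2: m=15, d=57, a=1
  k=3: m=42, d=2, a=42
  k=4: m=42, d=57, a=1
  k=5: m=15, d=29, a=2
  k=6: m=43, d=1, a=86
d=1 and a=2a₀=86 at k=6, so the next step gives (m, d) = (43, 29) again — its k=1 value — and the period has length 6.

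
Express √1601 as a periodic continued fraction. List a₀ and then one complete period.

[40; 80]

a₀ = ⌊√1601⌋ = 40.
With m₀=0, d₀=1 and mₖ₊₁ = dₖaₖ − mₖ, dₖ₊₁ = (n − mₖ₊₁²)/dₖ, aₖ₊₁ = ⌊(a₀+mₖ₊₁)/dₖ₊₁⌋:
  k=1: m=40, d=1, a=80
d=1 and a=2a₀=80 at k=1, so the next step gives (m, d) = (40, 1) again — its k=1 value — and the period has length 1.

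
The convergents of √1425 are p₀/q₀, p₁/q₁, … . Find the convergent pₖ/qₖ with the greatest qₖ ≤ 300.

√1425 = [37; 1, 2, 1, 74, …] (period length 4).
Convergents:
  p_0/q_0 = 37/1
  p_1/q_1 = 38/1
  p_2/q_2 = 113/3
  p_3/q_3 = 151/4
  p_4/q_4 = 11287/299
  p_5/q_5 = 11438/303
q_4 = 299 ≤ 300 < 303 = q_5, so the answer is 11287/299.

11287/299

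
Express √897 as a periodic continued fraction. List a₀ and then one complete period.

[29; 1, 18, 1, 58]

a₀ = ⌊√897⌋ = 29.
With m₀=0, d₀=1 and mₖ₊₁ = dₖaₖ − mₖ, dₖ₊₁ = (n − mₖ₊₁²)/dₖ, aₖ₊₁ = ⌊(a₀+mₖ₊₁)/dₖ₊₁⌋:
  k=1: m=29, d=56, a=1
  k=2: m=27, d=3, a=18
  k=3: m=27, d=56, a=1
  k=4: m=29, d=1, a=58
d=1 and a=2a₀=58 at k=4, so the next step gives (m, d) = (29, 56) again — its k=1 value — and the period has length 4.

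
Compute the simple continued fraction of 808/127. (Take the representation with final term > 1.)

[6; 2, 1, 3, 5, 2]

808 = 6×127 + 46
127 = 2×46 + 35
46 = 1×35 + 11
35 = 3×11 + 2
11 = 5×2 + 1
2 = 2×1 + 0  (stop)
So 808/127 = [6; 2, 1, 3, 5, 2].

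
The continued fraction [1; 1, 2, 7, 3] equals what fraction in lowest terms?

116/69

Using pₖ = aₖpₖ₋₁ + pₖ₋₂ and qₖ = aₖqₖ₋₁ + qₖ₋₂:
  k=0: a=1, p=1, q=1
  k=1: a=1, p=2, q=1
  k=2: a=2, p=5, q=3
  k=3: a=7, p=37, q=22
  k=4: a=3, p=116, q=69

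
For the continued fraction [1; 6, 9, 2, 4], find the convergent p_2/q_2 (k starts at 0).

64/55

Using pₖ = aₖpₖ₋₁ + pₖ₋₂, qₖ = aₖqₖ₋₁ + qₖ₋₂ (with p₋₁=1, p₋₂=0, q₋₁=0, q₋₂=1):
  k=0: a=1, p=1, q=1
  k=1: a=6, p=7, q=6
  k=2: a=9, p=64, q=55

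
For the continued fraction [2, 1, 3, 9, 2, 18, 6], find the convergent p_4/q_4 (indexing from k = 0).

215/78

Using pₖ = aₖpₖ₋₁ + pₖ₋₂, qₖ = aₖqₖ₋₁ + qₖ₋₂ (with p₋₁=1, p₋₂=0, q₋₁=0, q₋₂=1):
  k=0: a=2, p=2, q=1
  k=1: a=1, p=3, q=1
  k=2: a=3, p=11, q=4
  k=3: a=9, p=102, q=37
  k=4: a=2, p=215, q=78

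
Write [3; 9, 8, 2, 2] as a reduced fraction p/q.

1191/383

Using pₖ = aₖpₖ₋₁ + pₖ₋₂ and qₖ = aₖqₖ₋₁ + qₖ₋₂:
  k=0: a=3, p=3, q=1
  k=1: a=9, p=28, q=9
  k=2: a=8, p=227, q=73
  k=3: a=2, p=482, q=155
  k=4: a=2, p=1191, q=383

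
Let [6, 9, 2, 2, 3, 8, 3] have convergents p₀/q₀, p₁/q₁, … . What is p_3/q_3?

Using pₖ = aₖpₖ₋₁ + pₖ₋₂, qₖ = aₖqₖ₋₁ + qₖ₋₂ (with p₋₁=1, p₋₂=0, q₋₁=0, q₋₂=1):
  k=0: a=6, p=6, q=1
  k=1: a=9, p=55, q=9
  k=2: a=2, p=116, q=19
  k=3: a=2, p=287, q=47

287/47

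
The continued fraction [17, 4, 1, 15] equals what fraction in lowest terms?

1359/79

Fold from the inside: start with 15/1.
  1 + 1/15 = 16/15
  4 + 15/16 = 79/16
  17 + 16/79 = 1359/79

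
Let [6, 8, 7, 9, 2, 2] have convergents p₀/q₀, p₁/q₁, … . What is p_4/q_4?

Using pₖ = aₖpₖ₋₁ + pₖ₋₂, qₖ = aₖqₖ₋₁ + qₖ₋₂ (with p₋₁=1, p₋₂=0, q₋₁=0, q₋₂=1):
  k=0: a=6, p=6, q=1
  k=1: a=8, p=49, q=8
  k=2: a=7, p=349, q=57
  k=3: a=9, p=3190, q=521
  k=4: a=2, p=6729, q=1099

6729/1099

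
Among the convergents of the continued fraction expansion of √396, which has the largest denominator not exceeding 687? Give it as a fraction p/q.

7940/399

√396 = [19; 1, 8, 1, 38, …] (period length 4).
Convergents:
  p_0/q_0 = 19/1
  p_1/q_1 = 20/1
  p_2/q_2 = 179/9
  p_3/q_3 = 199/10
  p_4/q_4 = 7741/389
  p_5/q_5 = 7940/399
  p_6/q_6 = 71261/3581
q_5 = 399 ≤ 687 < 3581 = q_6, so the answer is 7940/399.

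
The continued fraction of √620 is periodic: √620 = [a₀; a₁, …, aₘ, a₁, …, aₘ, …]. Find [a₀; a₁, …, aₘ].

a₀ = ⌊√620⌋ = 24.
With m₀=0, d₀=1 and mₖ₊₁ = dₖaₖ − mₖ, dₖ₊₁ = (n − mₖ₊₁²)/dₖ, aₖ₊₁ = ⌊(a₀+mₖ₊₁)/dₖ₊₁⌋:
  k=1: m=24, d=44, a=1
  k=2: m=20, d=5, a=8
  k=3: m=20, d=44, a=1
  k=4: m=24, d=1, a=48
d=1 and a=2a₀=48 at k=4, so the next step gives (m, d) = (24, 44) again — its k=1 value — and the period has length 4.

[24; 1, 8, 1, 48]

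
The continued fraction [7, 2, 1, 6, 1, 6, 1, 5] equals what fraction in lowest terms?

7811/1063

Fold from the inside: start with 5/1.
  1 + 1/5 = 6/5
  6 + 5/6 = 41/6
  1 + 6/41 = 47/41
  6 + 41/47 = 323/47
  1 + 47/323 = 370/323
  2 + 323/370 = 1063/370
  7 + 370/1063 = 7811/1063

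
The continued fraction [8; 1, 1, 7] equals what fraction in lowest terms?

128/15

Fold from the inside: start with 7/1.
  1 + 1/7 = 8/7
  1 + 7/8 = 15/8
  8 + 8/15 = 128/15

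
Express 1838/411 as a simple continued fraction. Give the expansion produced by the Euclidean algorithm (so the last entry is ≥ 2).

[4; 2, 8, 2, 3, 3]

1838 = 4·411 + 194
411 = 2·194 + 23
194 = 8·23 + 10
23 = 2·10 + 3
10 = 3·3 + 1
3 = 3·1 + 0  (stop)
So 1838/411 = [4; 2, 8, 2, 3, 3].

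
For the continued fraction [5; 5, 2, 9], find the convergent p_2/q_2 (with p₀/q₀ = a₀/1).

Using pₖ = aₖpₖ₋₁ + pₖ₋₂, qₖ = aₖqₖ₋₁ + qₖ₋₂ (with p₋₁=1, p₋₂=0, q₋₁=0, q₋₂=1):
  k=0: a=5, p=5, q=1
  k=1: a=5, p=26, q=5
  k=2: a=2, p=57, q=11

57/11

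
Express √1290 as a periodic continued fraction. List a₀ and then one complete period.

[35; 1, 10, 1, 70]

a₀ = ⌊√1290⌋ = 35.
With m₀=0, d₀=1 and mₖ₊₁ = dₖaₖ − mₖ, dₖ₊₁ = (n − mₖ₊₁²)/dₖ, aₖ₊₁ = ⌊(a₀+mₖ₊₁)/dₖ₊₁⌋:
  k=1: m=35, d=65, a=1
  k=2: m=30, d=6, a=10
  k=3: m=30, d=65, a=1
  k=4: m=35, d=1, a=70
d=1 and a=2a₀=70 at k=4, so the next step gives (m, d) = (35, 65) again — its k=1 value — and the period has length 4.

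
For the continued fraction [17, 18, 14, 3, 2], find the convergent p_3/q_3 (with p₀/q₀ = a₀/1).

13252/777

Using pₖ = aₖpₖ₋₁ + pₖ₋₂, qₖ = aₖqₖ₋₁ + qₖ₋₂ (with p₋₁=1, p₋₂=0, q₋₁=0, q₋₂=1):
  k=0: a=17, p=17, q=1
  k=1: a=18, p=307, q=18
  k=2: a=14, p=4315, q=253
  k=3: a=3, p=13252, q=777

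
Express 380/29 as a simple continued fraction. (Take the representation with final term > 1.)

380 = 13×29 + 3
29 = 9×3 + 2
3 = 1×2 + 1
2 = 2×1 + 0  (stop)
So 380/29 = [13; 9, 1, 2].

[13; 9, 1, 2]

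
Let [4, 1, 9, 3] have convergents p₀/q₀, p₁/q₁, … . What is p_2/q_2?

Using pₖ = aₖpₖ₋₁ + pₖ₋₂, qₖ = aₖqₖ₋₁ + qₖ₋₂ (with p₋₁=1, p₋₂=0, q₋₁=0, q₋₂=1):
  k=0: a=4, p=4, q=1
  k=1: a=1, p=5, q=1
  k=2: a=9, p=49, q=10

49/10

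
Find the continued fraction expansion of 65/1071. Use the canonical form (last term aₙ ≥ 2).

65 = 0·1071 + 65
1071 = 16·65 + 31
65 = 2·31 + 3
31 = 10·3 + 1
3 = 3·1 + 0  (stop)
So 65/1071 = [0; 16, 2, 10, 3].

[0; 16, 2, 10, 3]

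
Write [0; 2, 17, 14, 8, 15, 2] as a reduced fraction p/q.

60277/124085

Fold from the inside: start with 2/1.
  15 + 1/2 = 31/2
  8 + 2/31 = 250/31
  14 + 31/250 = 3531/250
  17 + 250/3531 = 60277/3531
  2 + 3531/60277 = 124085/60277
  0 + 60277/124085 = 60277/124085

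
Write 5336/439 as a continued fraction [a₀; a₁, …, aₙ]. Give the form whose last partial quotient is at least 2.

5336 = 12×439 + 68
439 = 6×68 + 31
68 = 2×31 + 6
31 = 5×6 + 1
6 = 6×1 + 0  (stop)
So 5336/439 = [12; 6, 2, 5, 6].

[12; 6, 2, 5, 6]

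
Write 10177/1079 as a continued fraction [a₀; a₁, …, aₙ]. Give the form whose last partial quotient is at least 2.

10177 = 9×1079 + 466
1079 = 2×466 + 147
466 = 3×147 + 25
147 = 5×25 + 22
25 = 1×22 + 3
22 = 7×3 + 1
3 = 3×1 + 0  (stop)
So 10177/1079 = [9; 2, 3, 5, 1, 7, 3].

[9; 2, 3, 5, 1, 7, 3]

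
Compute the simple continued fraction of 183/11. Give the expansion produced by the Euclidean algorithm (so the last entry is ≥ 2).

[16; 1, 1, 1, 3]

183 = 16·11 + 7
11 = 1·7 + 4
7 = 1·4 + 3
4 = 1·3 + 1
3 = 3·1 + 0  (stop)
So 183/11 = [16; 1, 1, 1, 3].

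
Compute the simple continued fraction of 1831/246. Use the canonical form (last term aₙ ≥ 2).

1831 = 7·246 + 109
246 = 2·109 + 28
109 = 3·28 + 25
28 = 1·25 + 3
25 = 8·3 + 1
3 = 3·1 + 0  (stop)
So 1831/246 = [7; 2, 3, 1, 8, 3].

[7; 2, 3, 1, 8, 3]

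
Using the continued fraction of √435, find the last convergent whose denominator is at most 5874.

42631/2044

√435 = [20; 1, 5, 1, 40, …] (period length 4).
Convergents:
  p_0/q_0 = 20/1
  p_1/q_1 = 21/1
  p_2/q_2 = 125/6
  p_3/q_3 = 146/7
  p_4/q_4 = 5965/286
  p_5/q_5 = 6111/293
  p_6/q_6 = 36520/1751
  p_7/q_7 = 42631/2044
  p_8/q_8 = 1741760/83511
q_7 = 2044 ≤ 5874 < 83511 = q_8, so the answer is 42631/2044.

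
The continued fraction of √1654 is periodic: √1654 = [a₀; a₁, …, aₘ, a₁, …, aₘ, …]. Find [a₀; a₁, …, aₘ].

a₀ = ⌊√1654⌋ = 40.
With m₀=0, d₀=1 and mₖ₊₁ = dₖaₖ − mₖ, dₖ₊₁ = (n − mₖ₊₁²)/dₖ, aₖ₊₁ = ⌊(a₀+mₖ₊₁)/dₖ₊₁⌋:
  k=1: m=40, d=54, a=1
  k=2: m=14, d=27, a=2
  k=3: m=40, d=2, a=40
  k=4: m=40, d=27, a=2
  k=5: m=14, d=54, a=1
  k=6: m=40, d=1, a=80
d=1 and a=2a₀=80 at k=6, so the next step gives (m, d) = (40, 54) again — its k=1 value — and the period has length 6.

[40; 1, 2, 40, 2, 1, 80]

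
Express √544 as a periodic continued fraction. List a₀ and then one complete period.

[23; 3, 11, 3, 46]

a₀ = ⌊√544⌋ = 23.
With m₀=0, d₀=1 and mₖ₊₁ = dₖaₖ − mₖ, dₖ₊₁ = (n − mₖ₊₁²)/dₖ, aₖ₊₁ = ⌊(a₀+mₖ₊₁)/dₖ₊₁⌋:
  k=1: m=23, d=15, a=3
  k=2: m=22, d=4, a=11
  k=3: m=22, d=15, a=3
  k=4: m=23, d=1, a=46
d=1 and a=2a₀=46 at k=4, so the next step gives (m, d) = (23, 15) again — its k=1 value — and the period has length 4.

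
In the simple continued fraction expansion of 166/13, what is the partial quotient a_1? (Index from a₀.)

1

166 = 12·13 + 10   →  a_0 = 12
13 = 1·10 + 3   →  a_1 = 1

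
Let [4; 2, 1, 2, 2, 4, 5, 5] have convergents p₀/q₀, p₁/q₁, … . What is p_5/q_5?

Using pₖ = aₖpₖ₋₁ + pₖ₋₂, qₖ = aₖqₖ₋₁ + qₖ₋₂ (with p₋₁=1, p₋₂=0, q₋₁=0, q₋₂=1):
  k=0: a=4, p=4, q=1
  k=1: a=2, p=9, q=2
  k=2: a=1, p=13, q=3
  k=3: a=2, p=35, q=8
  k=4: a=2, p=83, q=19
  k=5: a=4, p=367, q=84

367/84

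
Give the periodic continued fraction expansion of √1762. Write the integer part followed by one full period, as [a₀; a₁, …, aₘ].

a₀ = ⌊√1762⌋ = 41.
With m₀=0, d₀=1 and mₖ₊₁ = dₖaₖ − mₖ, dₖ₊₁ = (n − mₖ₊₁²)/dₖ, aₖ₊₁ = ⌊(a₀+mₖ₊₁)/dₖ₊₁⌋:
  k=1: m=41, d=81, a=1
  k=2: m=40, d=2, a=40
  k=3: m=40, d=81, a=1
  k=4: m=41, d=1, a=82
d=1 and a=2a₀=82 at k=4, so the next step gives (m, d) = (41, 81) again — its k=1 value — and the period has length 4.

[41; 1, 40, 1, 82]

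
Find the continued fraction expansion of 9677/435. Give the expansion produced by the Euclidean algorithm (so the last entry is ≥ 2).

[22; 4, 15, 3, 2]

9677 = 22·435 + 107
435 = 4·107 + 7
107 = 15·7 + 2
7 = 3·2 + 1
2 = 2·1 + 0  (stop)
So 9677/435 = [22; 4, 15, 3, 2].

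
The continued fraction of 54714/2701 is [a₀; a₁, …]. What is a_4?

3

54714 = 20·2701 + 694   →  a_0 = 20
2701 = 3·694 + 619   →  a_1 = 3
694 = 1·619 + 75   →  a_2 = 1
619 = 8·75 + 19   →  a_3 = 8
75 = 3·19 + 18   →  a_4 = 3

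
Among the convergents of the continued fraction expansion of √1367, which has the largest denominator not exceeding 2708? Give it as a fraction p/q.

√1367 = [36; 1, 35, 1, 72, …] (period length 4).
Convergents:
  p_0/q_0 = 36/1
  p_1/q_1 = 37/1
  p_2/q_2 = 1331/36
  p_3/q_3 = 1368/37
  p_4/q_4 = 99827/2700
  p_5/q_5 = 101195/2737
q_4 = 2700 ≤ 2708 < 2737 = q_5, so the answer is 99827/2700.

99827/2700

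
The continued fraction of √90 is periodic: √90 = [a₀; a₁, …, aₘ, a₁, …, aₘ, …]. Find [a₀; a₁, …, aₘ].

a₀ = ⌊√90⌋ = 9.
With m₀=0, d₀=1 and mₖ₊₁ = dₖaₖ − mₖ, dₖ₊₁ = (n − mₖ₊₁²)/dₖ, aₖ₊₁ = ⌊(a₀+mₖ₊₁)/dₖ₊₁⌋:
  k=1: m=9, d=9, a=2
  k=2: m=9, d=1, a=18
d=1 and a=2a₀=18 at k=2, so the next step gives (m, d) = (9, 9) again — its k=1 value — and the period has length 2.

[9; 2, 18]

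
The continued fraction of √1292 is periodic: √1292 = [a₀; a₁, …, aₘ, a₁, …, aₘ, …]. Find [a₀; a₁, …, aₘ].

[35; 1, 16, 1, 70]

a₀ = ⌊√1292⌋ = 35.
With m₀=0, d₀=1 and mₖ₊₁ = dₖaₖ − mₖ, dₖ₊₁ = (n − mₖ₊₁²)/dₖ, aₖ₊₁ = ⌊(a₀+mₖ₊₁)/dₖ₊₁⌋:
  k=1: m=35, d=67, a=1
  k=2: m=32, d=4, a=16
  k=3: m=32, d=67, a=1
  k=4: m=35, d=1, a=70
d=1 and a=2a₀=70 at k=4, so the next step gives (m, d) = (35, 67) again — its k=1 value — and the period has length 4.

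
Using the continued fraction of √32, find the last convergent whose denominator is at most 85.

√32 = [5; 1, 1, 1, 10, …] (period length 4).
Convergents:
  p_0/q_0 = 5/1
  p_1/q_1 = 6/1
  p_2/q_2 = 11/2
  p_3/q_3 = 17/3
  p_4/q_4 = 181/32
  p_5/q_5 = 198/35
  p_6/q_6 = 379/67
  p_7/q_7 = 577/102
q_6 = 67 ≤ 85 < 102 = q_7, so the answer is 379/67.

379/67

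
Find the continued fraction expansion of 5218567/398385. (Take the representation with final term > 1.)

5218567 = 13×398385 + 39562
398385 = 10×39562 + 2765
39562 = 14×2765 + 852
2765 = 3×852 + 209
852 = 4×209 + 16
209 = 13×16 + 1
16 = 16×1 + 0  (stop)
So 5218567/398385 = [13; 10, 14, 3, 4, 13, 16].

[13; 10, 14, 3, 4, 13, 16]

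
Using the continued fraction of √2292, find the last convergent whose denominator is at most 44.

√2292 = [47; 1, 6, 1, 94, …] (period length 4).
Convergents:
  p_0/q_0 = 47/1
  p_1/q_1 = 48/1
  p_2/q_2 = 335/7
  p_3/q_3 = 383/8
  p_4/q_4 = 36337/759
q_3 = 8 ≤ 44 < 759 = q_4, so the answer is 383/8.

383/8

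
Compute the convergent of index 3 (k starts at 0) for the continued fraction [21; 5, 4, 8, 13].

3666/173

Using pₖ = aₖpₖ₋₁ + pₖ₋₂, qₖ = aₖqₖ₋₁ + qₖ₋₂ (with p₋₁=1, p₋₂=0, q₋₁=0, q₋₂=1):
  k=0: a=21, p=21, q=1
  k=1: a=5, p=106, q=5
  k=2: a=4, p=445, q=21
  k=3: a=8, p=3666, q=173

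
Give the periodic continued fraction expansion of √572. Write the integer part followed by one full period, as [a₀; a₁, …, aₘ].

[23; 1, 10, 1, 46]

a₀ = ⌊√572⌋ = 23.
With m₀=0, d₀=1 and mₖ₊₁ = dₖaₖ − mₖ, dₖ₊₁ = (n − mₖ₊₁²)/dₖ, aₖ₊₁ = ⌊(a₀+mₖ₊₁)/dₖ₊₁⌋:
  k=1: m=23, d=43, a=1
  k=2: m=20, d=4, a=10
  k=3: m=20, d=43, a=1
  k=4: m=23, d=1, a=46
d=1 and a=2a₀=46 at k=4, so the next step gives (m, d) = (23, 43) again — its k=1 value — and the period has length 4.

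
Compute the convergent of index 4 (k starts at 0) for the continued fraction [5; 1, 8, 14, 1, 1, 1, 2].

Using pₖ = aₖpₖ₋₁ + pₖ₋₂, qₖ = aₖqₖ₋₁ + qₖ₋₂ (with p₋₁=1, p₋₂=0, q₋₁=0, q₋₂=1):
  k=0: a=5, p=5, q=1
  k=1: a=1, p=6, q=1
  k=2: a=8, p=53, q=9
  k=3: a=14, p=748, q=127
  k=4: a=1, p=801, q=136

801/136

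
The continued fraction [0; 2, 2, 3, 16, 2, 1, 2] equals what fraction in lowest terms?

933/2267

Using pₖ = aₖpₖ₋₁ + pₖ₋₂ and qₖ = aₖqₖ₋₁ + qₖ₋₂:
  k=0: a=0, p=0, q=1
  k=1: a=2, p=1, q=2
  k=2: a=2, p=2, q=5
  k=3: a=3, p=7, q=17
  k=4: a=16, p=114, q=277
  k=5: a=2, p=235, q=571
  k=6: a=1, p=349, q=848
  k=7: a=2, p=933, q=2267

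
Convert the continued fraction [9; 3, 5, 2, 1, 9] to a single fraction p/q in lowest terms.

4601/494

Fold from the inside: start with 9/1.
  1 + 1/9 = 10/9
  2 + 9/10 = 29/10
  5 + 10/29 = 155/29
  3 + 29/155 = 494/155
  9 + 155/494 = 4601/494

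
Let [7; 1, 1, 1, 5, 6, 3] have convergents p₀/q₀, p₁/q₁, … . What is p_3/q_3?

Using pₖ = aₖpₖ₋₁ + pₖ₋₂, qₖ = aₖqₖ₋₁ + qₖ₋₂ (with p₋₁=1, p₋₂=0, q₋₁=0, q₋₂=1):
  k=0: a=7, p=7, q=1
  k=1: a=1, p=8, q=1
  k=2: a=1, p=15, q=2
  k=3: a=1, p=23, q=3

23/3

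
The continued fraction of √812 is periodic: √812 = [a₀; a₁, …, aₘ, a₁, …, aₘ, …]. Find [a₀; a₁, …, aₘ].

a₀ = ⌊√812⌋ = 28.
With m₀=0, d₀=1 and mₖ₊₁ = dₖaₖ − mₖ, dₖ₊₁ = (n − mₖ₊₁²)/dₖ, aₖ₊₁ = ⌊(a₀+mₖ₊₁)/dₖ₊₁⌋:
  k=1: m=28, d=28, a=2
  k=2: m=28, d=1, a=56
d=1 and a=2a₀=56 at k=2, so the next step gives (m, d) = (28, 28) again — its k=1 value — and the period has length 2.

[28; 2, 56]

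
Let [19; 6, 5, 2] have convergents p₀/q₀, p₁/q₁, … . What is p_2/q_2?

Using pₖ = aₖpₖ₋₁ + pₖ₋₂, qₖ = aₖqₖ₋₁ + qₖ₋₂ (with p₋₁=1, p₋₂=0, q₋₁=0, q₋₂=1):
  k=0: a=19, p=19, q=1
  k=1: a=6, p=115, q=6
  k=2: a=5, p=594, q=31

594/31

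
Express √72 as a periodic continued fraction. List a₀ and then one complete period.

a₀ = ⌊√72⌋ = 8.
With m₀=0, d₀=1 and mₖ₊₁ = dₖaₖ − mₖ, dₖ₊₁ = (n − mₖ₊₁²)/dₖ, aₖ₊₁ = ⌊(a₀+mₖ₊₁)/dₖ₊₁⌋:
  k=1: m=8, d=8, a=2
  k=2: m=8, d=1, a=16
d=1 and a=2a₀=16 at k=2, so the next step gives (m, d) = (8, 8) again — its k=1 value — and the period has length 2.

[8; 2, 16]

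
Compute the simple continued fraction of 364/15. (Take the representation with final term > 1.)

364 = 24·15 + 4
15 = 3·4 + 3
4 = 1·3 + 1
3 = 3·1 + 0  (stop)
So 364/15 = [24; 3, 1, 3].

[24; 3, 1, 3]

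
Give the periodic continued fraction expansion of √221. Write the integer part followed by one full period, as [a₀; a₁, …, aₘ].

a₀ = ⌊√221⌋ = 14.
With m₀=0, d₀=1 and mₖ₊₁ = dₖaₖ − mₖ, dₖ₊₁ = (n − mₖ₊₁²)/dₖ, aₖ₊₁ = ⌊(a₀+mₖ₊₁)/dₖ₊₁⌋:
  k=1: m=14, d=25, a=1
  k=2: m=11, d=4, a=6
  k=3: m=13, d=13, a=2
  k=4: m=13, d=4, a=6
  k=5: m=11, d=25, a=1
  k=6: m=14, d=1, a=28
d=1 and a=2a₀=28 at k=6, so the next step gives (m, d) = (14, 25) again — its k=1 value — and the period has length 6.

[14; 1, 6, 2, 6, 1, 28]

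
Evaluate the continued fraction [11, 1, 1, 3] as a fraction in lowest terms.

81/7

Using pₖ = aₖpₖ₋₁ + pₖ₋₂ and qₖ = aₖqₖ₋₁ + qₖ₋₂:
  k=0: a=11, p=11, q=1
  k=1: a=1, p=12, q=1
  k=2: a=1, p=23, q=2
  k=3: a=3, p=81, q=7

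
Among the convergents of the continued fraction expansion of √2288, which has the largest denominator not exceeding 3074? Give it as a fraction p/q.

137233/2869

√2288 = [47; 1, 4, 1, 94, …] (period length 4).
Convergents:
  p_0/q_0 = 47/1
  p_1/q_1 = 48/1
  p_2/q_2 = 239/5
  p_3/q_3 = 287/6
  p_4/q_4 = 27217/569
  p_5/q_5 = 27504/575
  p_6/q_6 = 137233/2869
  p_7/q_7 = 164737/3444
q_6 = 2869 ≤ 3074 < 3444 = q_7, so the answer is 137233/2869.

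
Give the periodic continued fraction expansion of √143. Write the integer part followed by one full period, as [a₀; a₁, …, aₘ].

a₀ = ⌊√143⌋ = 11.
With m₀=0, d₀=1 and mₖ₊₁ = dₖaₖ − mₖ, dₖ₊₁ = (n − mₖ₊₁²)/dₖ, aₖ₊₁ = ⌊(a₀+mₖ₊₁)/dₖ₊₁⌋:
  k=1: m=11, d=22, a=1
  k=2: m=11, d=1, a=22
d=1 and a=2a₀=22 at k=2, so the next step gives (m, d) = (11, 22) again — its k=1 value — and the period has length 2.

[11; 1, 22]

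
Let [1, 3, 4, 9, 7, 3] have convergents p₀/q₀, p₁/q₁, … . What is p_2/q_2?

Using pₖ = aₖpₖ₋₁ + pₖ₋₂, qₖ = aₖqₖ₋₁ + qₖ₋₂ (with p₋₁=1, p₋₂=0, q₋₁=0, q₋₂=1):
  k=0: a=1, p=1, q=1
  k=1: a=3, p=4, q=3
  k=2: a=4, p=17, q=13

17/13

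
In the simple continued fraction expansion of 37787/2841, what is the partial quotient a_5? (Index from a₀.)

2

37787 = 13·2841 + 854   →  a_0 = 13
2841 = 3·854 + 279   →  a_1 = 3
854 = 3·279 + 17   →  a_2 = 3
279 = 16·17 + 7   →  a_3 = 16
17 = 2·7 + 3   →  a_4 = 2
7 = 2·3 + 1   →  a_5 = 2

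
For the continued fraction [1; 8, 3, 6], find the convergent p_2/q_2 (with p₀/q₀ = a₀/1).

Using pₖ = aₖpₖ₋₁ + pₖ₋₂, qₖ = aₖqₖ₋₁ + qₖ₋₂ (with p₋₁=1, p₋₂=0, q₋₁=0, q₋₂=1):
  k=0: a=1, p=1, q=1
  k=1: a=8, p=9, q=8
  k=2: a=3, p=28, q=25

28/25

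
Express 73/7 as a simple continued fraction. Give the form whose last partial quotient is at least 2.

73 = 10·7 + 3
7 = 2·3 + 1
3 = 3·1 + 0  (stop)
So 73/7 = [10; 2, 3].

[10; 2, 3]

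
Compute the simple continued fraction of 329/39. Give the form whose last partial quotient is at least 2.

329 = 8·39 + 17
39 = 2·17 + 5
17 = 3·5 + 2
5 = 2·2 + 1
2 = 2·1 + 0  (stop)
So 329/39 = [8; 2, 3, 2, 2].

[8; 2, 3, 2, 2]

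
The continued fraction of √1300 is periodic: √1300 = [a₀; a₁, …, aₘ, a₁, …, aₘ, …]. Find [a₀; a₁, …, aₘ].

a₀ = ⌊√1300⌋ = 36.
With m₀=0, d₀=1 and mₖ₊₁ = dₖaₖ − mₖ, dₖ₊₁ = (n − mₖ₊₁²)/dₖ, aₖ₊₁ = ⌊(a₀+mₖ₊₁)/dₖ₊₁⌋:
  k=1: m=36, d=4, a=18
  k=2: m=36, d=1, a=72
d=1 and a=2a₀=72 at k=2, so the next step gives (m, d) = (36, 4) again — its k=1 value — and the period has length 2.

[36; 18, 72]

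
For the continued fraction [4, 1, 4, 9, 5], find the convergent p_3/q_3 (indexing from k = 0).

Using pₖ = aₖpₖ₋₁ + pₖ₋₂, qₖ = aₖqₖ₋₁ + qₖ₋₂ (with p₋₁=1, p₋₂=0, q₋₁=0, q₋₂=1):
  k=0: a=4, p=4, q=1
  k=1: a=1, p=5, q=1
  k=2: a=4, p=24, q=5
  k=3: a=9, p=221, q=46

221/46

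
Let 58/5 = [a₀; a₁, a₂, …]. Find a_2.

1

58 = 11·5 + 3   →  a_0 = 11
5 = 1·3 + 2   →  a_1 = 1
3 = 1·2 + 1   →  a_2 = 1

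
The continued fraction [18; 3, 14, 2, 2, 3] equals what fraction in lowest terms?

Using pₖ = aₖpₖ₋₁ + pₖ₋₂ and qₖ = aₖqₖ₋₁ + qₖ₋₂:
  k=0: a=18, p=18, q=1
  k=1: a=3, p=55, q=3
  k=2: a=14, p=788, q=43
  k=3: a=2, p=1631, q=89
  k=4: a=2, p=4050, q=221
  k=5: a=3, p=13781, q=752

13781/752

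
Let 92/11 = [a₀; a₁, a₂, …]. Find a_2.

92 = 8·11 + 4   →  a_0 = 8
11 = 2·4 + 3   →  a_1 = 2
4 = 1·3 + 1   →  a_2 = 1

1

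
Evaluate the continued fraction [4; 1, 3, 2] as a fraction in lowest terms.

Using pₖ = aₖpₖ₋₁ + pₖ₋₂ and qₖ = aₖqₖ₋₁ + qₖ₋₂:
  k=0: a=4, p=4, q=1
  k=1: a=1, p=5, q=1
  k=2: a=3, p=19, q=4
  k=3: a=2, p=43, q=9

43/9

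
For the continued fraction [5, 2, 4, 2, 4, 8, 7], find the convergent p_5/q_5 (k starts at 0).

Using pₖ = aₖpₖ₋₁ + pₖ₋₂, qₖ = aₖqₖ₋₁ + qₖ₋₂ (with p₋₁=1, p₋₂=0, q₋₁=0, q₋₂=1):
  k=0: a=5, p=5, q=1
  k=1: a=2, p=11, q=2
  k=2: a=4, p=49, q=9
  k=3: a=2, p=109, q=20
  k=4: a=4, p=485, q=89
  k=5: a=8, p=3989, q=732

3989/732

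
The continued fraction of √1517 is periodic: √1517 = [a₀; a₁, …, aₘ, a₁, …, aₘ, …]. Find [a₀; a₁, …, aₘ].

[38; 1, 18, 2, 18, 1, 76]

a₀ = ⌊√1517⌋ = 38.
With m₀=0, d₀=1 and mₖ₊₁ = dₖaₖ − mₖ, dₖ₊₁ = (n − mₖ₊₁²)/dₖ, aₖ₊₁ = ⌊(a₀+mₖ₊₁)/dₖ₊₁⌋:
  k=1: m=38, d=73, a=1
  k=2: m=35, d=4, a=18
  k=3: m=37, d=37, a=2
  k=4: m=37, d=4, a=18
  k=5: m=35, d=73, a=1
  k=6: m=38, d=1, a=76
d=1 and a=2a₀=76 at k=6, so the next step gives (m, d) = (38, 73) again — its k=1 value — and the period has length 6.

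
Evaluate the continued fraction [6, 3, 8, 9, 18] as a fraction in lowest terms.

26096/4129

Fold from the inside: start with 18/1.
  9 + 1/18 = 163/18
  8 + 18/163 = 1322/163
  3 + 163/1322 = 4129/1322
  6 + 1322/4129 = 26096/4129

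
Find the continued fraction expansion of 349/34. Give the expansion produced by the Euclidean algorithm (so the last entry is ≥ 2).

[10; 3, 1, 3, 2]

349 = 10×34 + 9
34 = 3×9 + 7
9 = 1×7 + 2
7 = 3×2 + 1
2 = 2×1 + 0  (stop)
So 349/34 = [10; 3, 1, 3, 2].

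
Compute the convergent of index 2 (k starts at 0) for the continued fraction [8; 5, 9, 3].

Using pₖ = aₖpₖ₋₁ + pₖ₋₂, qₖ = aₖqₖ₋₁ + qₖ₋₂ (with p₋₁=1, p₋₂=0, q₋₁=0, q₋₂=1):
  k=0: a=8, p=8, q=1
  k=1: a=5, p=41, q=5
  k=2: a=9, p=377, q=46

377/46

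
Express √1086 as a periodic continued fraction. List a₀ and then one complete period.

[32; 1, 20, 1, 64]

a₀ = ⌊√1086⌋ = 32.
With m₀=0, d₀=1 and mₖ₊₁ = dₖaₖ − mₖ, dₖ₊₁ = (n − mₖ₊₁²)/dₖ, aₖ₊₁ = ⌊(a₀+mₖ₊₁)/dₖ₊₁⌋:
  k=1: m=32, d=62, a=1
  k=2: m=30, d=3, a=20
  k=3: m=30, d=62, a=1
  k=4: m=32, d=1, a=64
d=1 and a=2a₀=64 at k=4, so the next step gives (m, d) = (32, 62) again — its k=1 value — and the period has length 4.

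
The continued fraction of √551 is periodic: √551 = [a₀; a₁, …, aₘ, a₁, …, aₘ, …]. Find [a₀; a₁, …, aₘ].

[23; 2, 8, 1, 8, 2, 46]

a₀ = ⌊√551⌋ = 23.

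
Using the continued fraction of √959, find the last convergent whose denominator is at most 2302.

59489/1921

√959 = [30; 1, 29, 1, 60, …] (period length 4).
Convergents:
  p_0/q_0 = 30/1
  p_1/q_1 = 31/1
  p_2/q_2 = 929/30
  p_3/q_3 = 960/31
  p_4/q_4 = 58529/1890
  p_5/q_5 = 59489/1921
  p_6/q_6 = 1783710/57599
q_5 = 1921 ≤ 2302 < 57599 = q_6, so the answer is 59489/1921.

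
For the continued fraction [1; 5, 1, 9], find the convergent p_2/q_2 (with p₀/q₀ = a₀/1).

Using pₖ = aₖpₖ₋₁ + pₖ₋₂, qₖ = aₖqₖ₋₁ + qₖ₋₂ (with p₋₁=1, p₋₂=0, q₋₁=0, q₋₂=1):
  k=0: a=1, p=1, q=1
  k=1: a=5, p=6, q=5
  k=2: a=1, p=7, q=6

7/6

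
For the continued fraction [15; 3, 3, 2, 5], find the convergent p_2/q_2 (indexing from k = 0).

Using pₖ = aₖpₖ₋₁ + pₖ₋₂, qₖ = aₖqₖ₋₁ + qₖ₋₂ (with p₋₁=1, p₋₂=0, q₋₁=0, q₋₂=1):
  k=0: a=15, p=15, q=1
  k=1: a=3, p=46, q=3
  k=2: a=3, p=153, q=10

153/10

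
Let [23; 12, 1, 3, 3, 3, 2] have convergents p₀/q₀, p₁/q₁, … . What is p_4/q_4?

Using pₖ = aₖpₖ₋₁ + pₖ₋₂, qₖ = aₖqₖ₋₁ + qₖ₋₂ (with p₋₁=1, p₋₂=0, q₋₁=0, q₋₂=1):
  k=0: a=23, p=23, q=1
  k=1: a=12, p=277, q=12
  k=2: a=1, p=300, q=13
  k=3: a=3, p=1177, q=51
  k=4: a=3, p=3831, q=166

3831/166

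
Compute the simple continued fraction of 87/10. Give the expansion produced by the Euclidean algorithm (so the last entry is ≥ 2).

[8; 1, 2, 3]

87 = 8×10 + 7
10 = 1×7 + 3
7 = 2×3 + 1
3 = 3×1 + 0  (stop)
So 87/10 = [8; 1, 2, 3].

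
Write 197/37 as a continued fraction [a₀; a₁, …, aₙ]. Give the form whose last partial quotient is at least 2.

[5; 3, 12]

197 = 5×37 + 12
37 = 3×12 + 1
12 = 12×1 + 0  (stop)
So 197/37 = [5; 3, 12].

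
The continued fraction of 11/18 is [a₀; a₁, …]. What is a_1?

1

11 = 0·18 + 11   →  a_0 = 0
18 = 1·11 + 7   →  a_1 = 1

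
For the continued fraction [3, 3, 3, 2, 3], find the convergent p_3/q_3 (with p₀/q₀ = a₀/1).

Using pₖ = aₖpₖ₋₁ + pₖ₋₂, qₖ = aₖqₖ₋₁ + qₖ₋₂ (with p₋₁=1, p₋₂=0, q₋₁=0, q₋₂=1):
  k=0: a=3, p=3, q=1
  k=1: a=3, p=10, q=3
  k=2: a=3, p=33, q=10
  k=3: a=2, p=76, q=23

76/23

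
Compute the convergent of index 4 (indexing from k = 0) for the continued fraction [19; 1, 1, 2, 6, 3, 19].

627/32

Using pₖ = aₖpₖ₋₁ + pₖ₋₂, qₖ = aₖqₖ₋₁ + qₖ₋₂ (with p₋₁=1, p₋₂=0, q₋₁=0, q₋₂=1):
  k=0: a=19, p=19, q=1
  k=1: a=1, p=20, q=1
  k=2: a=1, p=39, q=2
  k=3: a=2, p=98, q=5
  k=4: a=6, p=627, q=32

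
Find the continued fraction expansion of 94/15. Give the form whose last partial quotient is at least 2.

[6; 3, 1, 3]

94 = 6·15 + 4
15 = 3·4 + 3
4 = 1·3 + 1
3 = 3·1 + 0  (stop)
So 94/15 = [6; 3, 1, 3].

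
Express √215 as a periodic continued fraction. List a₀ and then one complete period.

a₀ = ⌊√215⌋ = 14.
With m₀=0, d₀=1 and mₖ₊₁ = dₖaₖ − mₖ, dₖ₊₁ = (n − mₖ₊₁²)/dₖ, aₖ₊₁ = ⌊(a₀+mₖ₊₁)/dₖ₊₁⌋:
  k=1: m=14, d=19, a=1
  k=2: m=5, d=10, a=1
  k=3: m=5, d=19, a=1
  k=4: m=14, d=1, a=28
d=1 and a=2a₀=28 at k=4, so the next step gives (m, d) = (14, 19) again — its k=1 value — and the period has length 4.

[14; 1, 1, 1, 28]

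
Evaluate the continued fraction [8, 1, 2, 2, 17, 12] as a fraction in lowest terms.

Fold from the inside: start with 12/1.
  17 + 1/12 = 205/12
  2 + 12/205 = 422/205
  2 + 205/422 = 1049/422
  1 + 422/1049 = 1471/1049
  8 + 1049/1471 = 12817/1471

12817/1471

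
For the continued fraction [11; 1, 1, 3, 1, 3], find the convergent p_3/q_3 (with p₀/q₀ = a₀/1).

Using pₖ = aₖpₖ₋₁ + pₖ₋₂, qₖ = aₖqₖ₋₁ + qₖ₋₂ (with p₋₁=1, p₋₂=0, q₋₁=0, q₋₂=1):
  k=0: a=11, p=11, q=1
  k=1: a=1, p=12, q=1
  k=2: a=1, p=23, q=2
  k=3: a=3, p=81, q=7

81/7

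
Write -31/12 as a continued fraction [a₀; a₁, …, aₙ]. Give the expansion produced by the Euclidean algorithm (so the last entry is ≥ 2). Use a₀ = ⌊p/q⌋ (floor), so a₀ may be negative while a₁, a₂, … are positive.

-31 = -3*12 + 5
12 = 2*5 + 2
5 = 2*2 + 1
2 = 2*1 + 0  (stop)
So -31/12 = [-3; 2, 2, 2].

[-3; 2, 2, 2]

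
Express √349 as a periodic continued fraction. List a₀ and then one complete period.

a₀ = ⌊√349⌋ = 18.
With m₀=0, d₀=1 and mₖ₊₁ = dₖaₖ − mₖ, dₖ₊₁ = (n − mₖ₊₁²)/dₖ, aₖ₊₁ = ⌊(a₀+mₖ₊₁)/dₖ₊₁⌋:
  k=1: m=18, d=25, a=1
  k=2: m=7, d=12, a=2
  k=3: m=17, d=5, a=7
  k=4: m=18, d=5, a=7
  k=5: m=17, d=12, a=2
  k=6: m=7, d=25, a=1
  k=7: m=18, d=1, a=36
d=1 and a=2a₀=36 at k=7, so the next step gives (m, d) = (18, 25) again — its k=1 value — and the period has length 7.

[18; 1, 2, 7, 7, 2, 1, 36]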